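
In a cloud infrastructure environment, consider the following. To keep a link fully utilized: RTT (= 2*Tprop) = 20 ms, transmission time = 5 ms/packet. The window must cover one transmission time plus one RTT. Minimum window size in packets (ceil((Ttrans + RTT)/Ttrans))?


Given: Ttrans = 5 ms, RTT = 20 ms (= 2 * Tprop, Tprop = 10 ms)
Time until first ACK returns = Ttrans + RTT = 5 + 20 = 25 ms
Need W * Ttrans >= Ttrans + RTT  ->  W >= (Ttrans + RTT) / Ttrans
(Ttrans + RTT) / Ttrans = 25 / 5 = 5
W_min = ceil(5) = 5

5


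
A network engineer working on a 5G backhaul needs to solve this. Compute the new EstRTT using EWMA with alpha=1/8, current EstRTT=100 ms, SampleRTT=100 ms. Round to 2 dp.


Given: EstRTT = 100 ms, SampleRTT = 100 ms, alpha = 1/8
New EstRTT = (1 - alpha) * EstRTT + alpha * SampleRTT
(7/8) * 100 = 87.5
(1/8) * 100 = 12.5
New EstRTT = 87.5 + 12.5 = 100 ms -> 100.00 ms (2 dp)

100.00


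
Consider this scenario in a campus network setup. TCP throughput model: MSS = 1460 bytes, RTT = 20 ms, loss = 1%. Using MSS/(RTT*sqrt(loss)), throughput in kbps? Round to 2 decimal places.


Given: MSS = 1460 bytes, RTT = 20 ms, loss = 1%
RTT in seconds = 20 / 1000 = 0.02
Loss rate = 1% = 0.01
sqrt(loss) = sqrt(0.01) = 0.1
Throughput (bytes/s) = 1460 / (0.02 * 0.1) = 730000.0000
Throughput (kbps) = 730000.0000 * 8 / 1000 = 5840.000000 -> 5840.00 kbps (2 dp)

5840.00


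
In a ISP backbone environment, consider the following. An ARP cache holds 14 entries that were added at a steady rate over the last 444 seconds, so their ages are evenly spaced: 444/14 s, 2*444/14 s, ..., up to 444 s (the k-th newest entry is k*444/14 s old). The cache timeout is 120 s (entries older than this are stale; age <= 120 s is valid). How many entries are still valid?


Ages are k * 444/14 s for k = 1..14 (spacing = 31.7143 s).
Entry k is valid iff k * 444/14 <= 120 iff k <= 14 * 120 / 444 = 3.7838
n_valid = floor(3.7838) = 3
(n_stale = 14 - 3 = 11)

3


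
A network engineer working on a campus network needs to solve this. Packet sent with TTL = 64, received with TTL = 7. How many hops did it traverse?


Given: initial TTL = 64, received TTL = 7
Hops = initial TTL - received TTL
Hops = 64 - 7 = 57

57


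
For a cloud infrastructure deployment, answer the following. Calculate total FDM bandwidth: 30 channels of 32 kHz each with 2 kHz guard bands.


Given: 30 channels, 32 kHz each, guard = 2 kHz
Channel bandwidth = 30 * 32 = 960 kHz
Guard bands = 29 gaps * 2 kHz = 58 kHz
Total = 960 + 58 = 1018 kHz

1018


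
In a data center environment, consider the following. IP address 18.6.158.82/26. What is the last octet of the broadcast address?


Given: IP = 18.6.158.82, prefix = /26
Host bits = 32 - 26 = 6
Network last octet = 82 AND mask = 64
Host part size = 2^6 - 1 = 63
Broadcast last octet = 64 OR 63 = 127

127


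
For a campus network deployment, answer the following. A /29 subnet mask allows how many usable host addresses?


Given: subnet mask /29
Host bits = 32 - 29 = 3
Total addresses = 2^3 = 8
Usable hosts = 8 - 2 (network + broadcast) = 6

6


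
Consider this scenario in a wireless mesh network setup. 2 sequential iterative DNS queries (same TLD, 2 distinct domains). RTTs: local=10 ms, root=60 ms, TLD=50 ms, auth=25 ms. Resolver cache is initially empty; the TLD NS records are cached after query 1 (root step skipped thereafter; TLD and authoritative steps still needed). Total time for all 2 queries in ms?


Lookup 1 (cold cache): local + root + TLD + auth = 10 + 60 + 50 + 25 = 145 ms
Lookups 2..2 (TLD NS cached -> skip root; new domain -> still ask TLD and auth): local + TLD + auth = 10 + 50 + 25 = 85 ms each
Remaining 1 lookups: 1 * 85 = 85 ms
Total = 145 + 85 = 230 ms

230


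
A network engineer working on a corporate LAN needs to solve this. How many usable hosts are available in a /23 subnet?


Given: subnet mask /23
Host bits = 32 - 23 = 9
Total addresses = 2^9 = 512
Usable hosts = 512 - 2 (network + broadcast) = 510

510


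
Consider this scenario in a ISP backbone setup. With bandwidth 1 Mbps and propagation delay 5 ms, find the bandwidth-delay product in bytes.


Given: bandwidth = 1 Mbps, delay = 5 ms
BDP in bits = 1 * 10^6 * 5 / 1000
BDP in bits = 5000
BDP in bytes = 5000 / 8 = 625

625


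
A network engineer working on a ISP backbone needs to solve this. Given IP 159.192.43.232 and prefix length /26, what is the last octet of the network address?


Given: IP = 159.192.43.232, prefix = /26
Subnet mask = 255.255.255.192
Last octet of IP: 232
Last octet of mask: 192
Network last octet = 232 AND 192 = 192

192


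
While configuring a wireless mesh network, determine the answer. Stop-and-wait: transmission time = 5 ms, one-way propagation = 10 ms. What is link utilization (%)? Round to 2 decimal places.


Given: Ttrans = 5 ms, Tprop = 10 ms
RTT = 2 * Tprop = 2 * 10 = 20 ms
U = Ttrans / (Ttrans + RTT)
U = 5 / (5 + 20)
U = 5 / 25 = 0.2
U% = 20.00%

20.00


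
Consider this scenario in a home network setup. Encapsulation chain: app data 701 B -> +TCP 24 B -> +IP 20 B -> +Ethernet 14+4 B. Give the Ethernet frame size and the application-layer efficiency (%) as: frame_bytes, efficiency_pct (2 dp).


TCP segment = 701 + 24 = 725 B
IP packet = 725 + 20 = 745 B
Ethernet frame = 745 + 14 + 4 = 763 B
Efficiency = app / frame = 701 / 763 = 0.918742 = 91.8742% -> 91.87% (2 dp)

763, 91.87


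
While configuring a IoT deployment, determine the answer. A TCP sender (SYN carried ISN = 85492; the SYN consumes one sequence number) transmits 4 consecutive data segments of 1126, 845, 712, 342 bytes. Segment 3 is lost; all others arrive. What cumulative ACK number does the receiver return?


SYN uses sequence number 85492; first data byte = ISN + 1 = 85493.
Segment 1: SEQ = 85493, len = 1126 B, covers [85493, 86618]
Segment 2: SEQ = 86619, len = 845 B, covers [86619, 87463]
Segment 3: SEQ = 87464, len = 712 B, covers [87464, 88175] [LOST]
Segment 4: SEQ = 88176, len = 342 B, covers [88176, 88517]
In-order data received: bytes [85493, 87463] (segments 1..2).
Segment 3 missing -> gap begins at byte 87464; later segments buffered out of order.
Cumulative ACK = next expected in-order byte = 85493 + 1126 + 845 = 87464

87464


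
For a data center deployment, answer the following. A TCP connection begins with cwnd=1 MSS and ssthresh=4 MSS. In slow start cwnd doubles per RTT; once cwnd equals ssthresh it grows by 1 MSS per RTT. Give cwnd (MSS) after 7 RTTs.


RTT 0: cwnd = 1 MSS (initial)
RTT 1: cwnd = 2 MSS (slow start, doubled)
RTT 2: cwnd = 4 MSS (slow start, doubled)
RTT 3: cwnd = 5 MSS (congestion avoidance, +1)
RTT 4: cwnd = 6 MSS (congestion avoidance, +1)
RTT 5: cwnd = 7 MSS (congestion avoidance, +1)
RTT 6: cwnd = 8 MSS (congestion avoidance, +1)
RTT 7: cwnd = 9 MSS (congestion avoidance, +1)

9


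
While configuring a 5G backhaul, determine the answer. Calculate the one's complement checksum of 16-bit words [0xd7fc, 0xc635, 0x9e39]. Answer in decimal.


Given words: [0xd7fc, 0xc635, 0x9e39]
Step 1: Sum all words
Raw sum = 55292 + 50741 + 40505 = 146538
Step 2: Fold carry: (15466 + 2) = 15468
One's complement = ~15468 & 0xFFFF = 50067

50067


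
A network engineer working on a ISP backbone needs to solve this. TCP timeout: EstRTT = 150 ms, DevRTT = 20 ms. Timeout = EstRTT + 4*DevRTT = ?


Given: EstRTT = 150 ms, DevRTT = 20 ms
Timeout = EstRTT + 4 * DevRTT
4 * DevRTT = 4 * 20 = 80
Timeout = 150 + 80 = 230 ms

230


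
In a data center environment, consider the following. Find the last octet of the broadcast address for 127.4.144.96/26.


Given: IP = 127.4.144.96, prefix = /26
Host bits = 32 - 26 = 6
Network last octet = 96 AND mask = 64
Host part size = 2^6 - 1 = 63
Broadcast last octet = 64 OR 63 = 127

127


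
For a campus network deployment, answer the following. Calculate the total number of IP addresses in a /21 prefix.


Given: CIDR prefix /21
Host bits = 32 - 21 = 11
Total addresses = 2^11 = 2048

2048


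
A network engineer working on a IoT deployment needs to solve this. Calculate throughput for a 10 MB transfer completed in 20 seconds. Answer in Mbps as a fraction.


Given: file = 10 MB, time = 20 s
File in Mb = 10 * 8 = 80 Mb
Throughput = 80 / 20 Mbps
Throughput = 4 Mbps

4


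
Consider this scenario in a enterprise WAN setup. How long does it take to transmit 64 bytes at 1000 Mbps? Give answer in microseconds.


Given: packet = 64 bytes, bandwidth = 1000 Mbps
Packet in bits = 64 * 8 = 512 bits
Bandwidth = 1000 * 10^6 = 1000000000 bps
Time = 512 / 1000000000 seconds
Time in us = 512 * 10^6 / 1000000000 = 0.512

0.512


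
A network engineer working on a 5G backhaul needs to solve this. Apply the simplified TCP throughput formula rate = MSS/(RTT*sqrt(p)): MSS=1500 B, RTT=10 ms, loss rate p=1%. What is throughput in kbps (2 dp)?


Given: MSS = 1500 bytes, RTT = 10 ms, loss = 1%
RTT in seconds = 10 / 1000 = 0.01
Loss rate = 1% = 0.01
sqrt(loss) = sqrt(0.01) = 0.1
Throughput (bytes/s) = 1500 / (0.01 * 0.1) = 1500000.0000
Throughput (kbps) = 1500000.0000 * 8 / 1000 = 12000.000000 -> 12000.00 kbps (2 dp)

12000.00


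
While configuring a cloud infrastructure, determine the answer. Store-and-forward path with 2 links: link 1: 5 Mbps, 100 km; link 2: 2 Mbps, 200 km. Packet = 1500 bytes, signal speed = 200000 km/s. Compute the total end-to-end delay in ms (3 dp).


Packet = 1500 bytes = 12000 bits. Store-and-forward: sum (t_trans + t_prop) per link.
Link 1: t_trans = 12000/(5*10^6) s = 2.4000 ms; t_prop = 100/200000 s = 0.5000 ms; subtotal = 2.9000 ms
Link 2: t_trans = 12000/(2*10^6) s = 6.0000 ms; t_prop = 200/200000 s = 1.0000 ms; subtotal = 7.0000 ms
End-to-end = 2.9000 + 7.0000 = 9.9000 ms -> 9.900 ms (3 dp)

9.900


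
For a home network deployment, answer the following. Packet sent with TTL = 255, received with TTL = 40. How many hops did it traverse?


Given: initial TTL = 255, received TTL = 40
Hops = initial TTL - received TTL
Hops = 255 - 40 = 215

215


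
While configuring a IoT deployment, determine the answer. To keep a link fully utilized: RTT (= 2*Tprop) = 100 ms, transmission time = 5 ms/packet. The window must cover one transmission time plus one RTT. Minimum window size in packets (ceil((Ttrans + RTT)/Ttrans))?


Given: Ttrans = 5 ms, RTT = 100 ms (= 2 * Tprop, Tprop = 50 ms)
Time until first ACK returns = Ttrans + RTT = 5 + 100 = 105 ms
Need W * Ttrans >= Ttrans + RTT  ->  W >= (Ttrans + RTT) / Ttrans
(Ttrans + RTT) / Ttrans = 105 / 5 = 21
W_min = ceil(21) = 21

21


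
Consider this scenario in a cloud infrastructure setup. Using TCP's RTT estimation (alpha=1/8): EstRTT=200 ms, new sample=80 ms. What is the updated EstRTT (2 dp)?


Given: EstRTT = 200 ms, SampleRTT = 80 ms, alpha = 1/8
New EstRTT = (1 - alpha) * EstRTT + alpha * SampleRTT
(7/8) * 200 = 175
(1/8) * 80 = 10
New EstRTT = 175 + 10 = 185 ms -> 185.00 ms (2 dp)

185.00


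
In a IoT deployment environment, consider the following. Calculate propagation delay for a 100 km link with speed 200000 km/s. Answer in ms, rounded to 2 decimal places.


Given: distance = 100 km, speed = 200000 km/s
Delay = distance / speed = 100 / 200000 seconds
Delay in ms = 100 * 1000 / 200000
Delay = 0.5000 ms
Rounded to 2 dp = 0.50 ms

0.50


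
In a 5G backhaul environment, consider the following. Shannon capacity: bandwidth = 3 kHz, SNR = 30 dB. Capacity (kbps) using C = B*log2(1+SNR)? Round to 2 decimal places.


Given: B = 3 kHz, SNR = 30 dB
SNR linear = 10^(30/10) = 1000
1 + SNR = 1001
log2(1001) = 9.9672262588
C = 3 * 1000 * 9.9672262588 = 29901.6788 bps
C = 29.901679 kbps -> 29.90 kbps (2 dp)

29.90


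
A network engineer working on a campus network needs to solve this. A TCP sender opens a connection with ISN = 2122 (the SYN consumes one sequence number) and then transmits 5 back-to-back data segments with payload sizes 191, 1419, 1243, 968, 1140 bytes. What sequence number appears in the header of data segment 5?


The SYN occupies sequence number ISN = 2122, so the first data byte is ISN + 1 = 2123.
SEQ of data segment i = (ISN + 1) + sum of payload sizes of segments 1..i-1.
Segment 1: SEQ = 2123, payload = 191 bytes
Segment 2: SEQ = 2314, payload = 1419 bytes
Segment 3: SEQ = 3733, payload = 1243 bytes
Segment 4: SEQ = 4976, payload = 968 bytes
Segment 5: SEQ = 5944, payload = 1140 bytes
SEQ of segment 5 = 2123 + 191 + 1419 + 1243 + 968 = 5944

5944


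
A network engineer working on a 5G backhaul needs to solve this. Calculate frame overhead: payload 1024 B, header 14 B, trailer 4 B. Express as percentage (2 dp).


Given: payload = 1024 B, header = 14 B, trailer = 4 B
Overhead bytes = header + trailer = 14 + 4 = 18
Total frame = payload + overhead = 1024 + 18 = 1042
Overhead % = 18 / 1042 * 100 = 1.7274% -> 1.73% (2 dp)

1.73


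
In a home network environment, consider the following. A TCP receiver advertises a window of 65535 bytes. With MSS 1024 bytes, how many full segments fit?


Given: RWND = 65535 bytes, MSS = 1024 bytes
Full segments = floor(RWND / MSS)
Full segments = floor(65535 / 1024)
Full segments = floor(63.999) = 63

63


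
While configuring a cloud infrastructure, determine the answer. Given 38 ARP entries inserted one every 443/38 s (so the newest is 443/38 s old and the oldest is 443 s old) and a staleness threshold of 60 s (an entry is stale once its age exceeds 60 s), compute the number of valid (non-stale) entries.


Ages are k * 443/38 s for k = 1..38 (spacing = 11.6579 s).
Entry k is valid iff k * 443/38 <= 60 iff k <= 38 * 60 / 443 = 5.1467
n_valid = floor(5.1467) = 5
(n_stale = 38 - 5 = 33)

5


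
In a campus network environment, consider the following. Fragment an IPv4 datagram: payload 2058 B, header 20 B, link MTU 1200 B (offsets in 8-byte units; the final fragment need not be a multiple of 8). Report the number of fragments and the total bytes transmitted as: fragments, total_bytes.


Max data per non-final fragment = floor((MTU - header)/8)*8 = floor((1200 - 20)/8)*8 = floor(1180/8)*8 = 1176 B
Final fragment needs no 8-byte alignment: it can carry up to MTU - header = 1180 B
Non-final fragments needed = ceil((payload - 1180) / 1176) = ceil(878/1176) = ceil(0.7466) = 1
Number of fragments = 1 + 1 = 2
Fragment sizes (data): 1 * 1176 B + 882 B (last, 882 <= 1180 OK)
Total bytes sent = payload + n_frags * header = 2058 + 2*20 = 2058 + 40 = 2098 B

2, 2098


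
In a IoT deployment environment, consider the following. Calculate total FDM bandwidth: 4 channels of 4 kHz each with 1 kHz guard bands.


Given: 4 channels, 4 kHz each, guard = 1 kHz
Channel bandwidth = 4 * 4 = 16 kHz
Guard bands = 3 gaps * 1 kHz = 3 kHz
Total = 16 + 3 = 19 kHz

19


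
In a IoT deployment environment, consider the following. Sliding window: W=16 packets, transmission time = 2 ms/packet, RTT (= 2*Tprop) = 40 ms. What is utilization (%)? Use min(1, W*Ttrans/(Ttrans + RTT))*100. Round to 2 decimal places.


Given: W = 16, Ttrans = 2 ms, RTT = 40 ms (= 2 * Tprop, Tprop = 20 ms)
Cycle time = Ttrans + RTT = 2 + 40 = 42 ms (first packet sent until its ACK returns)
W * Ttrans = 16 * 2 = 32 ms of sending per cycle
W * Ttrans / (Ttrans + RTT) = 32 / 42 = 0.761905
U = min(1, 0.761905) = 0.761905
U% = 76.19%

76.19


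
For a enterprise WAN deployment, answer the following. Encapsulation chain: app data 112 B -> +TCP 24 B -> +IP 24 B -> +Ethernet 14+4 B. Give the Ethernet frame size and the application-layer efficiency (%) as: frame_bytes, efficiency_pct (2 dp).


TCP segment = 112 + 24 = 136 B
IP packet = 136 + 24 = 160 B
Ethernet frame = 160 + 14 + 4 = 178 B
Efficiency = app / frame = 112 / 178 = 0.629213 = 62.9213% -> 62.92% (2 dp)

178, 62.92


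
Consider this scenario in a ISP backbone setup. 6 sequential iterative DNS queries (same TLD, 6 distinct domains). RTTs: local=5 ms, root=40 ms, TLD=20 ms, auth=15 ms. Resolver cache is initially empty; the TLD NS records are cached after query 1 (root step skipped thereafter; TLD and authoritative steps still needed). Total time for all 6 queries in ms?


Lookup 1 (cold cache): local + root + TLD + auth = 5 + 40 + 20 + 15 = 80 ms
Lookups 2..6 (TLD NS cached -> skip root; new domain -> still ask TLD and auth): local + TLD + auth = 5 + 20 + 15 = 40 ms each
Remaining 5 lookups: 5 * 40 = 200 ms
Total = 80 + 200 = 280 ms

280


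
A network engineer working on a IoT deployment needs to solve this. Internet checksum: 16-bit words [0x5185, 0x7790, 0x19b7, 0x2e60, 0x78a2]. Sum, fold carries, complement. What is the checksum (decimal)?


Given words: [0x5185, 0x7790, 0x19b7, 0x2e60, 0x78a2]
Step 1: Sum all words
Raw sum = 20869 + 30608 + 6583 + 11872 + 30882 = 100814
Step 2: Fold carry: (35278 + 1) = 35279
One's complement = ~35279 & 0xFFFF = 30256

30256


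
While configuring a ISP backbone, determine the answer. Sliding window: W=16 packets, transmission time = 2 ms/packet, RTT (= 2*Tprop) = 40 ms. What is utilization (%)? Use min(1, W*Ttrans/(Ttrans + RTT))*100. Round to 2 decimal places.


Given: W = 16, Ttrans = 2 ms, RTT = 40 ms (= 2 * Tprop, Tprop = 20 ms)
Cycle time = Ttrans + RTT = 2 + 40 = 42 ms (first packet sent until its ACK returns)
W * Ttrans = 16 * 2 = 32 ms of sending per cycle
W * Ttrans / (Ttrans + RTT) = 32 / 42 = 0.761905
U = min(1, 0.761905) = 0.761905
U% = 76.19%

76.19


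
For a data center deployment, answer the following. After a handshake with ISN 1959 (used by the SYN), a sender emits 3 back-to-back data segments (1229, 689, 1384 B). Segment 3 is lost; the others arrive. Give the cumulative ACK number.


SYN uses sequence number 1959; first data byte = ISN + 1 = 1960.
Segment 1: SEQ = 1960, len = 1229 B, covers [1960, 3188]
Segment 2: SEQ = 3189, len = 689 B, covers [3189, 3877]
Segment 3: SEQ = 3878, len = 1384 B, covers [3878, 5261] [LOST]
In-order data received: bytes [1960, 3877] (segments 1..2).
Segment 3 missing -> gap begins at byte 3878.
Cumulative ACK = next expected in-order byte = 1960 + 1229 + 689 = 3878

3878


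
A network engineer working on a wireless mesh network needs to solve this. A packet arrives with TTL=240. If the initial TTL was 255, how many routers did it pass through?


Given: initial TTL = 255, received TTL = 240
Hops = initial TTL - received TTL
Hops = 255 - 240 = 15

15


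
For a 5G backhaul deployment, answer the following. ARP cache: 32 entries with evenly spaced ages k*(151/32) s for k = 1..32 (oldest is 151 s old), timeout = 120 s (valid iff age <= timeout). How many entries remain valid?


Ages are k * 151/32 s for k = 1..32 (spacing = 4.7188 s).
Entry k is valid iff k * 151/32 <= 120 iff k <= 32 * 120 / 151 = 25.4305
n_valid = floor(25.4305) = 25
(n_stale = 32 - 25 = 7)

25


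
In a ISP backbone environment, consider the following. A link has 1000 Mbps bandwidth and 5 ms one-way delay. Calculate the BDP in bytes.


Given: bandwidth = 1000 Mbps, delay = 5 ms
BDP in bits = 1000 * 10^6 * 5 / 1000
BDP in bits = 5000000
BDP in bytes = 5000000 / 8 = 625000

625000


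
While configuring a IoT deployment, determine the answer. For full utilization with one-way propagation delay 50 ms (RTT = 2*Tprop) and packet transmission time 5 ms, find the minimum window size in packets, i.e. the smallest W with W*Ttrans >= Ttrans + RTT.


Given: Ttrans = 5 ms, RTT = 100 ms (= 2 * Tprop, Tprop = 50 ms)
Time until first ACK returns = Ttrans + RTT = 5 + 100 = 105 ms
Need W * Ttrans >= Ttrans + RTT  ->  W >= (Ttrans + RTT) / Ttrans
(Ttrans + RTT) / Ttrans = 105 / 5 = 21
W_min = ceil(21) = 21

21


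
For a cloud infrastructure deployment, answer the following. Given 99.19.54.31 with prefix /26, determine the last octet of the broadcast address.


Given: IP = 99.19.54.31, prefix = /26
Host bits = 32 - 26 = 6
Network last octet = 31 AND mask = 0
Host part size = 2^6 - 1 = 63
Broadcast last octet = 0 OR 63 = 63

63


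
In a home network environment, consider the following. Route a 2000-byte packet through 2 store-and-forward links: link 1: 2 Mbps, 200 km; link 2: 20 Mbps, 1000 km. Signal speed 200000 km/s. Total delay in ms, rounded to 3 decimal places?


Packet = 2000 bytes = 16000 bits. Store-and-forward: sum (t_trans + t_prop) per link.
Link 1: t_trans = 16000/(2*10^6) s = 8.0000 ms; t_prop = 200/200000 s = 1.0000 ms; subtotal = 9.0000 ms
Link 2: t_trans = 16000/(20*10^6) s = 0.8000 ms; t_prop = 1000/200000 s = 5.0000 ms; subtotal = 5.8000 ms
End-to-end = 9.0000 + 5.8000 = 14.8000 ms -> 14.800 ms (3 dp)

14.800


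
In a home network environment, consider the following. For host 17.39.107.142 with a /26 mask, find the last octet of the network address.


Given: IP = 17.39.107.142, prefix = /26
Subnet mask = 255.255.255.192
Last octet of IP: 142
Last octet of mask: 192
Network last octet = 142 AND 192 = 128

128


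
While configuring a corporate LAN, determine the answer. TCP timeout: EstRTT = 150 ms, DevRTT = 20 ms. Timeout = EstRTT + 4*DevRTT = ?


Given: EstRTT = 150 ms, DevRTT = 20 ms
Timeout = EstRTT + 4 * DevRTT
4 * DevRTT = 4 * 20 = 80
Timeout = 150 + 80 = 230 ms

230


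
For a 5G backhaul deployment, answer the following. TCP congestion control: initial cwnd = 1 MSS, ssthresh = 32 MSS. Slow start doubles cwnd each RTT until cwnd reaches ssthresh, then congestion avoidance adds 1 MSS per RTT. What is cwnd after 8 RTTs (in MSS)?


RTT 0: cwnd = 1 MSS (initial)
RTT 1: cwnd = 2 MSS (slow start, doubled)
RTT 2: cwnd = 4 MSS (slow start, doubled)
RTT 3: cwnd = 8 MSS (slow start, doubled)
RTT 4: cwnd = 16 MSS (slow start, doubled)
RTT 5: cwnd = 32 MSS (slow start, doubled)
RTT 6: cwnd = 33 MSS (congestion avoidance, +1)
RTT 7: cwnd = 34 MSS (congestion avoidance, +1)
RTT 8: cwnd = 35 MSS (congestion avoidance, +1)

35


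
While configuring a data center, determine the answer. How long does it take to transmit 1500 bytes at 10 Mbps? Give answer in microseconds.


Given: packet = 1500 bytes, bandwidth = 10 Mbps
Packet in bits = 1500 * 8 = 12000 bits
Bandwidth = 10 * 10^6 = 10000000 bps
Time = 12000 / 10000000 seconds
Time in us = 12000 * 10^6 / 10000000 = 1200

1200


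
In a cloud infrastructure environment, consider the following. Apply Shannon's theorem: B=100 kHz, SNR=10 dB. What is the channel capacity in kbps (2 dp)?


Given: B = 100 kHz, SNR = 10 dB
SNR linear = 10^(10/10) = 10
1 + SNR = 11
log2(11) = 3.4594316186
C = 100 * 1000 * 3.4594316186 = 345943.1619 bps
C = 345.943162 kbps -> 345.94 kbps (2 dp)

345.94


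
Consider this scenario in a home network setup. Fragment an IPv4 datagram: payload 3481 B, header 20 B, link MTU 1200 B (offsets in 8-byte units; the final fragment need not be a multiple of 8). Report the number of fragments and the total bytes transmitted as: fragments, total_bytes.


Max data per non-final fragment = floor((MTU - header)/8)*8 = floor((1200 - 20)/8)*8 = floor(1180/8)*8 = 1176 B
Final fragment needs no 8-byte alignment: it can carry up to MTU - header = 1180 B
Non-final fragments needed = ceil((payload - 1180) / 1176) = ceil(2301/1176) = ceil(1.9566) = 2
Number of fragments = 2 + 1 = 3
Fragment sizes (data): 2 * 1176 B + 1129 B (last, 1129 <= 1180 OK)
Total bytes sent = payload + n_frags * header = 3481 + 3*20 = 3481 + 60 = 3541 B

3, 3541


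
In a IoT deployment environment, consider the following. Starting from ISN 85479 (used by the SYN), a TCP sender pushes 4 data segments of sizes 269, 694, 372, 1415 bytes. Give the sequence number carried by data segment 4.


The SYN occupies sequence number ISN = 85479, so the first data byte is ISN + 1 = 85480.
SEQ of data segment i = (ISN + 1) + sum of payload sizes of segments 1..i-1.
Segment 1: SEQ = 85480, payload = 269 bytes
Segment 2: SEQ = 85749, payload = 694 bytes
Segment 3: SEQ = 86443, payload = 372 bytes
Segment 4: SEQ = 86815, payload = 1415 bytes
SEQ of segment 4 = 85480 + 269 + 694 + 372 = 86815

86815


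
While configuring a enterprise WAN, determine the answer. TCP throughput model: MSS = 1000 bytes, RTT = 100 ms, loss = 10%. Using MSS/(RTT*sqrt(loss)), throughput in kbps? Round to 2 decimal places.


Given: MSS = 1000 bytes, RTT = 100 ms, loss = 10%
RTT in seconds = 100 / 1000 = 0.1
Loss rate = 10% = 0.1
sqrt(loss) = sqrt(0.1) = 0.316227766017
Throughput (bytes/s) = 1000 / (0.1 * 0.316227766017) = 31622.7766
Throughput (kbps) = 31622.7766 * 8 / 1000 = 252.982213 -> 252.98 kbps (2 dp)

252.98


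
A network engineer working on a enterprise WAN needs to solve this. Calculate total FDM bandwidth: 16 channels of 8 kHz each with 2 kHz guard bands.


Given: 16 channels, 8 kHz each, guard = 2 kHz
Channel bandwidth = 16 * 8 = 128 kHz
Guard bands = 15 gaps * 2 kHz = 30 kHz
Total = 128 + 30 = 158 kHz

158


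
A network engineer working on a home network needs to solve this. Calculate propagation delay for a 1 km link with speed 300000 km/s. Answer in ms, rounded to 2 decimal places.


Given: distance = 1 km, speed = 300000 km/s
Delay = distance / speed = 1 / 300000 seconds
Delay in ms = 1 * 1000 / 300000
Delay = 0.0033 ms
Rounded to 2 dp = 0.00 ms

0.00


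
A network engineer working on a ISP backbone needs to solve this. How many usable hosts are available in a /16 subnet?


Given: subnet mask /16
Host bits = 32 - 16 = 16
Total addresses = 2^16 = 65536
Usable hosts = 65536 - 2 (network + broadcast) = 65534

65534


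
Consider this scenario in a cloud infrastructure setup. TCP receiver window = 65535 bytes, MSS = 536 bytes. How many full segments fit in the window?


Given: RWND = 65535 bytes, MSS = 536 bytes
Full segments = floor(RWND / MSS)
Full segments = floor(65535 / 536)
Full segments = floor(122.2668) = 122

122


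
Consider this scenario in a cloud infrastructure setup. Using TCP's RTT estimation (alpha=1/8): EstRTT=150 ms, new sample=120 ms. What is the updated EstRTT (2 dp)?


Given: EstRTT = 150 ms, SampleRTT = 120 ms, alpha = 1/8
New EstRTT = (1 - alpha) * EstRTT + alpha * SampleRTT
(7/8) * 150 = 131.25
(1/8) * 120 = 15
New EstRTT = 131.25 + 15 = 146.25 ms -> 146.25 ms (2 dp)

146.25


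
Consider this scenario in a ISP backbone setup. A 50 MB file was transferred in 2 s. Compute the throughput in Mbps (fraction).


Given: file = 50 MB, time = 2 s
File in Mb = 50 * 8 = 400 Mb
Throughput = 400 / 2 Mbps
Throughput = 200 Mbps

200


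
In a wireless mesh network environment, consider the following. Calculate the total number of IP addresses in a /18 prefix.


Given: CIDR prefix /18
Host bits = 32 - 18 = 14
Total addresses = 2^14 = 16384

16384


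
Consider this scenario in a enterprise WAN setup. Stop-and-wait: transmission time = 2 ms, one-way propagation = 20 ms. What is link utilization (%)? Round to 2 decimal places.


Given: Ttrans = 2 ms, Tprop = 20 ms
RTT = 2 * Tprop = 2 * 20 = 40 ms
U = Ttrans / (Ttrans + RTT)
U = 2 / (2 + 40)
U = 2 / 42 = 0.047619
U% = 4.76%

4.76


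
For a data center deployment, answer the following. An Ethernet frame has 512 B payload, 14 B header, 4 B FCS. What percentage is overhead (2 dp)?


Given: payload = 512 B, header = 14 B, trailer = 4 B
Overhead bytes = header + trailer = 14 + 4 = 18
Total frame = payload + overhead = 512 + 18 = 530
Overhead % = 18 / 530 * 100 = 3.3962% -> 3.40% (2 dp)

3.40


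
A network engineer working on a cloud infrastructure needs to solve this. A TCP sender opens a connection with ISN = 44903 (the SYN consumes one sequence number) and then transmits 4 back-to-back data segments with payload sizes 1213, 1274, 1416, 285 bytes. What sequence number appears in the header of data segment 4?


The SYN occupies sequence number ISN = 44903, so the first data byte is ISN + 1 = 44904.
SEQ of data segment i = (ISN + 1) + sum of payload sizes of segments 1..i-1.
Segment 1: SEQ = 44904, payload = 1213 bytes
Segment 2: SEQ = 46117, payload = 1274 bytes
Segment 3: SEQ = 47391, payload = 1416 bytes
Segment 4: SEQ = 48807, payload = 285 bytes
SEQ of segment 4 = 44904 + 1213 + 1274 + 1416 = 48807

48807


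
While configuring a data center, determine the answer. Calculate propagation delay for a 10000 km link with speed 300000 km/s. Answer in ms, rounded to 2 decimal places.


Given: distance = 10000 km, speed = 300000 km/s
Delay = distance / speed = 10000 / 300000 seconds
Delay in ms = 10000 * 1000 / 300000
Delay = 33.3333 ms
Rounded to 2 dp = 33.33 ms

33.33


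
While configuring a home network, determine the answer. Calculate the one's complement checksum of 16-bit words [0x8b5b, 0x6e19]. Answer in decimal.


Given words: [0x8b5b, 0x6e19]
Step 1: Sum all words
Raw sum = 35675 + 28185 = 63860
One's complement = ~63860 & 0xFFFF = 1675

1675


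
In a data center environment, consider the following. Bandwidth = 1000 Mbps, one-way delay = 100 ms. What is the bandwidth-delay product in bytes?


Given: bandwidth = 1000 Mbps, delay = 100 ms
BDP in bits = 1000 * 10^6 * 100 / 1000
BDP in bits = 100000000
BDP in bytes = 100000000 / 8 = 12500000

12500000


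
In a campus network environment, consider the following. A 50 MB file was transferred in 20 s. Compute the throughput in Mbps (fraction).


Given: file = 50 MB, time = 20 s
File in Mb = 50 * 8 = 400 Mb
Throughput = 400 / 20 Mbps
Throughput = 20 Mbps

20


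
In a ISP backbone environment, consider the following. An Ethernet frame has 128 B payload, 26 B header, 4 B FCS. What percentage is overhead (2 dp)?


Given: payload = 128 B, header = 26 B, trailer = 4 B
Overhead bytes = header + trailer = 26 + 4 = 30
Total frame = payload + overhead = 128 + 30 = 158
Overhead % = 30 / 158 * 100 = 18.9873% -> 18.99% (2 dp)

18.99


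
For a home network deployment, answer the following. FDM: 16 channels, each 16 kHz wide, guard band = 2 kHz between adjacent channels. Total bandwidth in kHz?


Given: 16 channels, 16 kHz each, guard = 2 kHz
Channel bandwidth = 16 * 16 = 256 kHz
Guard bands = 15 gaps * 2 kHz = 30 kHz
Total = 256 + 30 = 286 kHz

286


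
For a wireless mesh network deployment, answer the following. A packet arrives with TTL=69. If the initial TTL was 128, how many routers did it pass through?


Given: initial TTL = 128, received TTL = 69
Hops = initial TTL - received TTL
Hops = 128 - 69 = 59

59


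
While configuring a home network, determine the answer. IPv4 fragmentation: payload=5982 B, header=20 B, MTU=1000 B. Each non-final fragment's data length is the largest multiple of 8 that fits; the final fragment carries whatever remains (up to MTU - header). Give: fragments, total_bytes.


Max data per non-final fragment = floor((MTU - header)/8)*8 = floor((1000 - 20)/8)*8 = floor(980/8)*8 = 976 B
Final fragment needs no 8-byte alignment: it can carry up to MTU - header = 980 B
Non-final fragments needed = ceil((payload - 980) / 976) = ceil(5002/976) = ceil(5.1250) = 6
Number of fragments = 6 + 1 = 7
Fragment sizes (data): 6 * 976 B + 126 B (last, 126 <= 980 OK)
Total bytes sent = payload + n_frags * header = 5982 + 7*20 = 5982 + 140 = 6122 B

7, 6122


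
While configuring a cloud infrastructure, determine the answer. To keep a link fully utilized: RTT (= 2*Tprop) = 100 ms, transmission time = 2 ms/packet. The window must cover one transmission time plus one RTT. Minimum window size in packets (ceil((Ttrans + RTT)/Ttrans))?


Given: Ttrans = 2 ms, RTT = 100 ms (= 2 * Tprop, Tprop = 50 ms)
Time until first ACK returns = Ttrans + RTT = 2 + 100 = 102 ms
Need W * Ttrans >= Ttrans + RTT  ->  W >= (Ttrans + RTT) / Ttrans
(Ttrans + RTT) / Ttrans = 102 / 2 = 51
W_min = ceil(51) = 51

51


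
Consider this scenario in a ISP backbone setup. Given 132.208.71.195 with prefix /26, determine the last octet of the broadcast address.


Given: IP = 132.208.71.195, prefix = /26
Host bits = 32 - 26 = 6
Network last octet = 195 AND mask = 192
Host part size = 2^6 - 1 = 63
Broadcast last octet = 192 OR 63 = 255

255


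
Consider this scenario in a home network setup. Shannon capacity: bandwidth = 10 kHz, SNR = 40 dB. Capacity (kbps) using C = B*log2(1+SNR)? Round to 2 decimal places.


Given: B = 10 kHz, SNR = 40 dB
SNR linear = 10^(40/10) = 10000
1 + SNR = 10001
log2(10001) = 13.2878566418
C = 10 * 1000 * 13.2878566418 = 132878.5664 bps
C = 132.878566 kbps -> 132.88 kbps (2 dp)

132.88


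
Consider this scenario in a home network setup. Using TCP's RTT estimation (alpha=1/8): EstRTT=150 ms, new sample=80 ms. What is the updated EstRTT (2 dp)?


Given: EstRTT = 150 ms, SampleRTT = 80 ms, alpha = 1/8
New EstRTT = (1 - alpha) * EstRTT + alpha * SampleRTT
(7/8) * 150 = 131.25
(1/8) * 80 = 10
New EstRTT = 131.25 + 10 = 141.25 ms -> 141.25 ms (2 dp)

141.25


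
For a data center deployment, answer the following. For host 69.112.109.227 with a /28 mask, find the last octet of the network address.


Given: IP = 69.112.109.227, prefix = /28
Subnet mask = 255.255.255.240
Last octet of IP: 227
Last octet of mask: 240
Network last octet = 227 AND 240 = 224

224


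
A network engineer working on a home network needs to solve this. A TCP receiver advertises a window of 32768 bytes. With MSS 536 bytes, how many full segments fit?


Given: RWND = 32768 bytes, MSS = 536 bytes
Full segments = floor(RWND / MSS)
Full segments = floor(32768 / 536)
Full segments = floor(61.1343) = 61

61


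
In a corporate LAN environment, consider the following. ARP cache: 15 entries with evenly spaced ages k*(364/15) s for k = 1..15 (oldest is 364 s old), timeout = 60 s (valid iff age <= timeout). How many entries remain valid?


Ages are k * 364/15 s for k = 1..15 (spacing = 24.2667 s).
Entry k is valid iff k * 364/15 <= 60 iff k <= 15 * 60 / 364 = 2.4725
n_valid = floor(2.4725) = 2
(n_stale = 15 - 2 = 13)

2


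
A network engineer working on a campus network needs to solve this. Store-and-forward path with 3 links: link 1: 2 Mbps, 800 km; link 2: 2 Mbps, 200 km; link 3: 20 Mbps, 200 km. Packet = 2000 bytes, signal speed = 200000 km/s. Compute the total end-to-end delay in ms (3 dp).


Packet = 2000 bytes = 16000 bits. Store-and-forward: sum (t_trans + t_prop) per link.
Link 1: t_trans = 16000/(2*10^6) s = 8.0000 ms; t_prop = 800/200000 s = 4.0000 ms; subtotal = 12.0000 ms
Link 2: t_trans = 16000/(2*10^6) s = 8.0000 ms; t_prop = 200/200000 s = 1.0000 ms; subtotal = 9.0000 ms
Link 3: t_trans = 16000/(20*10^6) s = 0.8000 ms; t_prop = 200/200000 s = 1.0000 ms; subtotal = 1.8000 ms
End-to-end = 12.0000 + 9.0000 + 1.8000 = 22.8000 ms -> 22.800 ms (3 dp)

22.800


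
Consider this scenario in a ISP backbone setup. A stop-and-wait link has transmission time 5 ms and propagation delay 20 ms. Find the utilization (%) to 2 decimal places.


Given: Ttrans = 5 ms, Tprop = 20 ms
RTT = 2 * Tprop = 2 * 20 = 40 ms
U = Ttrans / (Ttrans + RTT)
U = 5 / (5 + 40)
U = 5 / 45 = 0.111111
U% = 11.11%

11.11


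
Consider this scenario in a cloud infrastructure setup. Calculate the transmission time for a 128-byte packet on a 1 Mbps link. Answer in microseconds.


Given: packet = 128 bytes, bandwidth = 1 Mbps
Packet in bits = 128 * 8 = 1024 bits
Bandwidth = 1 * 10^6 = 1000000 bps
Time = 1024 / 1000000 seconds
Time in us = 1024 * 10^6 / 1000000 = 1024

1024


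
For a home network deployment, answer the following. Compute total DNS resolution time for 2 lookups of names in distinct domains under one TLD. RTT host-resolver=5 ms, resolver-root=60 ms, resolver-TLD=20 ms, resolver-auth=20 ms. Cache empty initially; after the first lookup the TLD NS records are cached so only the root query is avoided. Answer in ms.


Lookup 1 (cold cache): local + root + TLD + auth = 5 + 60 + 20 + 20 = 105 ms
Lookups 2..2 (TLD NS cached -> skip root; new domain -> still ask TLD and auth): local + TLD + auth = 5 + 20 + 20 = 45 ms each
Remaining 1 lookups: 1 * 45 = 45 ms
Total = 105 + 45 = 150 ms

150


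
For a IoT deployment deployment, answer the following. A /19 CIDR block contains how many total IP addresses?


Given: CIDR prefix /19
Host bits = 32 - 19 = 13
Total addresses = 2^13 = 8192

8192


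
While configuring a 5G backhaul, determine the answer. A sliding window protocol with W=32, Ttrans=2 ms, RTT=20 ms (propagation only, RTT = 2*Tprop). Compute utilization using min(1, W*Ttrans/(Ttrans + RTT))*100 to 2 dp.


Given: W = 32, Ttrans = 2 ms, RTT = 20 ms (= 2 * Tprop, Tprop = 10 ms)
Cycle time = Ttrans + RTT = 2 + 20 = 22 ms (first packet sent until its ACK returns)
W * Ttrans = 32 * 2 = 64 ms of sending per cycle
W * Ttrans / (Ttrans + RTT) = 64 / 22 = 2.909091
U = min(1, 2.909091) = 1.000000
U% = 100.00%

100.00


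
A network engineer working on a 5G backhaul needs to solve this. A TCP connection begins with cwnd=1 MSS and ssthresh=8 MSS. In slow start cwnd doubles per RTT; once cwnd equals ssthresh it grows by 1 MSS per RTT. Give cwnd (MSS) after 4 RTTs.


RTT 0: cwnd = 1 MSS (initial)
RTT 1: cwnd = 2 MSS (slow start, doubled)
RTT 2: cwnd = 4 MSS (slow start, doubled)
RTT 3: cwnd = 8 MSS (slow start, doubled)
RTT 4: cwnd = 9 MSS (congestion avoidance, +1)

9


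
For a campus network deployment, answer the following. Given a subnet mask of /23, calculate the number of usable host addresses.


Given: subnet mask /23
Host bits = 32 - 23 = 9
Total addresses = 2^9 = 512
Usable hosts = 512 - 2 (network + broadcast) = 510

510


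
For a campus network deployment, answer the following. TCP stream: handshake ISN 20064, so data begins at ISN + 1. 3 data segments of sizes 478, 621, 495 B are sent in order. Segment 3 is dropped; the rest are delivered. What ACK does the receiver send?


SYN uses sequence number 20064; first data byte = ISN + 1 = 20065.
Segment 1: SEQ = 20065, len = 478 B, covers [20065, 20542]
Segment 2: SEQ = 20543, len = 621 B, covers [20543, 21163]
Segment 3: SEQ = 21164, len = 495 B, covers [21164, 21658] [LOST]
In-order data received: bytes [20065, 21163] (segments 1..2).
Segment 3 missing -> gap begins at byte 21164.
Cumulative ACK = next expected in-order byte = 20065 + 478 + 621 = 21164

21164


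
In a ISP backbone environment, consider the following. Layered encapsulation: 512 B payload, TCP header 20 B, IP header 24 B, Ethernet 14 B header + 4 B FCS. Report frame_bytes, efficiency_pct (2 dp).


TCP segment = 512 + 20 = 532 B
IP packet = 532 + 24 = 556 B
Ethernet frame = 556 + 14 + 4 = 574 B
Efficiency = app / frame = 512 / 574 = 0.891986 = 89.1986% -> 89.20% (2 dp)

574, 89.20


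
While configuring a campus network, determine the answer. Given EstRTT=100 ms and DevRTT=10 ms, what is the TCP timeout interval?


Given: EstRTT = 100 ms, DevRTT = 10 ms
Timeout = EstRTT + 4 * DevRTT
4 * DevRTT = 4 * 10 = 40
Timeout = 100 + 40 = 140 ms

140


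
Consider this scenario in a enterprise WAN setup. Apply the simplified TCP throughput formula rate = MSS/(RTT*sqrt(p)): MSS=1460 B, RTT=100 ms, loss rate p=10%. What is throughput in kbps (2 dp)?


Given: MSS = 1460 bytes, RTT = 100 ms, loss = 10%
RTT in seconds = 100 / 1000 = 0.1
Loss rate = 10% = 0.1
sqrt(loss) = sqrt(0.1) = 0.316227766017
Throughput (bytes/s) = 1460 / (0.1 * 0.316227766017) = 46169.2538
Throughput (kbps) = 46169.2538 * 8 / 1000 = 369.354031 -> 369.35 kbps (2 dp)

369.35


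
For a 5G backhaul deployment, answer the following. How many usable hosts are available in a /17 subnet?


Given: subnet mask /17
Host bits = 32 - 17 = 15
Total addresses = 2^15 = 32768
Usable hosts = 32768 - 2 (network + broadcast) = 32766

32766


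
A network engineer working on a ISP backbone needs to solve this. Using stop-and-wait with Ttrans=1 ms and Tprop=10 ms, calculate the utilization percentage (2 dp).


Given: Ttrans = 1 ms, Tprop = 10 ms
RTT = 2 * Tprop = 2 * 10 = 20 ms
U = Ttrans / (Ttrans + RTT)
U = 1 / (1 + 20)
U = 1 / 21 = 0.047619
U% = 4.76%

4.76


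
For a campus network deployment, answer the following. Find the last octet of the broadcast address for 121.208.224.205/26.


Given: IP = 121.208.224.205, prefix = /26
Host bits = 32 - 26 = 6
Network last octet = 205 AND mask = 192
Host part size = 2^6 - 1 = 63
Broadcast last octet = 192 OR 63 = 255

255


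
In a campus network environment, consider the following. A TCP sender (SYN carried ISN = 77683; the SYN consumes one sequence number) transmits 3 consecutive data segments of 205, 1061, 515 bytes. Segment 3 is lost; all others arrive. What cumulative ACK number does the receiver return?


SYN uses sequence number 77683; first data byte = ISN + 1 = 77684.
Segment 1: SEQ = 77684, len = 205 B, covers [77684, 77888]
Segment 2: SEQ = 77889, len = 1061 B, covers [77889, 78949]
Segment 3: SEQ = 78950, len = 515 B, covers [78950, 79464] [LOST]
In-order data received: bytes [77684, 78949] (segments 1..2).
Segment 3 missing -> gap begins at byte 78950.
Cumulative ACK = next expected in-order byte = 77684 + 205 + 1061 = 78950

78950
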